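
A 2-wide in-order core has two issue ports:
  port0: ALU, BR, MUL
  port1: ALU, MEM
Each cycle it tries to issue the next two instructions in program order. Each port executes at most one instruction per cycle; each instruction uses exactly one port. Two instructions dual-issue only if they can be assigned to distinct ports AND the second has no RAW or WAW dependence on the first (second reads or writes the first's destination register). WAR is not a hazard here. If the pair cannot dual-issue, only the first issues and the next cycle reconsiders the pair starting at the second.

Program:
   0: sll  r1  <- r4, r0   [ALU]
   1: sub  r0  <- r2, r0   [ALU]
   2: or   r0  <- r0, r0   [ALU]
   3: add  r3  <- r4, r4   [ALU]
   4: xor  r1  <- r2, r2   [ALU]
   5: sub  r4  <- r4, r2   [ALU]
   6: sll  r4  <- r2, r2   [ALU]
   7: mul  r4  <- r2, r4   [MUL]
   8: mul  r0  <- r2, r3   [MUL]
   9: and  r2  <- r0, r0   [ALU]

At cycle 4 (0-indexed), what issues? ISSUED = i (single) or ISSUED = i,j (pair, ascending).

ISSUED = 7

  cy0 -> i0&i1 (sll.ALU+sub.ALU) dual
  cy1 -> i2&i3 (or.ALU+add.ALU) dual
  cy2 -> i4&i5 (xor.ALU+sub.ALU) dual
  cy3 -> i6 (sll.ALU) RAW+WAW r4
  cy4 -> i7 (mul.MUL) no-port MUL/MUL
  cy5 -> i8 (mul.MUL) RAW r0
  cy6 -> i9 (and.ALU) tail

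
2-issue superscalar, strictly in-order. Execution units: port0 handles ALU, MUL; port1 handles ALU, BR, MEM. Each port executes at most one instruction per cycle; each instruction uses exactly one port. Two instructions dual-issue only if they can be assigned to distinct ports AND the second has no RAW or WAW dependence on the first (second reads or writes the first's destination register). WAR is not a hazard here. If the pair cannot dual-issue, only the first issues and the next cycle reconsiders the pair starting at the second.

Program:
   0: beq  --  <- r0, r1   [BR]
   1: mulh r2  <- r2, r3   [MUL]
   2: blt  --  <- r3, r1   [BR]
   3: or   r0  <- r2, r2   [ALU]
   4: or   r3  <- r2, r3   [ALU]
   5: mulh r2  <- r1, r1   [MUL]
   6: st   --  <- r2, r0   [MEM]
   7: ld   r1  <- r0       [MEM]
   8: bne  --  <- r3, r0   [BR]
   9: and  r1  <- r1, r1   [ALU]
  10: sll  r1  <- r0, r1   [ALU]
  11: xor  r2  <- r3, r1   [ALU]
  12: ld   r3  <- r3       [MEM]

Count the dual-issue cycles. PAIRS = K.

c0: i0,i1 beq;mulh  pair
c1: i2,i3 blt;or  pair
c2: i4,i5 or;mulh  pair
c3: i6 st  no-port MEM/MEM
c4: i7 ld  no-port MEM/BR
c5: i8,i9 bne;and  pair
c6: i10 sll  RAW r1
c7: i11,i12 xor;ld  pair

PAIRS = 5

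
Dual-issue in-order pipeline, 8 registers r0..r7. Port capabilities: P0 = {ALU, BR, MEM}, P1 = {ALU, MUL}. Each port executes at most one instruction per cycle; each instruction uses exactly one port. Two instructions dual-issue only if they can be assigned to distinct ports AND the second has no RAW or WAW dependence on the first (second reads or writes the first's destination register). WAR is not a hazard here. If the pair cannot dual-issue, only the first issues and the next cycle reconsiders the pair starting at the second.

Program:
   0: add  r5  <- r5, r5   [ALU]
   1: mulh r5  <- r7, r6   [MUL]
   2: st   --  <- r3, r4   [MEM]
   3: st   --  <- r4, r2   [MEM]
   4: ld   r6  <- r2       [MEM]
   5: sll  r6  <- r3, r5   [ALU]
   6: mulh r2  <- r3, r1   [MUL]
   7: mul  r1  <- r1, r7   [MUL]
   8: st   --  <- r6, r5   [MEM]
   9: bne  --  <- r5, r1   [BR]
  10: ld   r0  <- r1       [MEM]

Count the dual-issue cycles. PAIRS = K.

PAIRS = 3

  cy0 -> i0 (add.ALU) WAW r5
  cy1 -> i1/i2 (mulh.MUL/st.MEM) dual
  cy2 -> i3 (st.MEM) no-port MEM/MEM
  cy3 -> i4 (ld.MEM) WAW r6
  cy4 -> i5/i6 (sll.ALU/mulh.MUL) dual
  cy5 -> i7/i8 (mul.MUL/st.MEM) dual
  cy6 -> i9 (bne.BR) no-port BR/MEM
  cy7 -> i10 (ld.MEM) tail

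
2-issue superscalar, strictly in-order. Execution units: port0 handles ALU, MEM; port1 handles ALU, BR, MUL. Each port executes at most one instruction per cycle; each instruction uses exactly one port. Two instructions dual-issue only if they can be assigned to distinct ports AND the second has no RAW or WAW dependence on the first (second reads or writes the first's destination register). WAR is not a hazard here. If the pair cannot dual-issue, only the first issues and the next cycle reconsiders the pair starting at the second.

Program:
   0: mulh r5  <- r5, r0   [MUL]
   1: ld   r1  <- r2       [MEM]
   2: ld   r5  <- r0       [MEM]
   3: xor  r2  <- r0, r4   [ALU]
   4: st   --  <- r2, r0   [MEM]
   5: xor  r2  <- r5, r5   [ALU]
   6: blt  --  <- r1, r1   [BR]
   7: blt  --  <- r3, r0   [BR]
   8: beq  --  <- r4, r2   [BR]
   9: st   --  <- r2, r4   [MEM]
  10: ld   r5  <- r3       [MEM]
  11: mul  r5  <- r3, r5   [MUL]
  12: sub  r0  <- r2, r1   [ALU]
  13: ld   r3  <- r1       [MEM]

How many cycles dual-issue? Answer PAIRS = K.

PAIRS = 5

#0 head=0: mulh;ld i0,i1 dual
#1 head=2: ld;xor i2,i3 dual
#2 head=4: st;xor i4,i5 dual
#3 head=6: blt i6 no-port BR/BR
#4 head=7: blt i7 no-port BR/BR
#5 head=8: beq;st i8,i9 dual
#6 head=10: ld i10 RAW+WAW r5
#7 head=11: mul;sub i11,i12 dual
#8 head=13: ld i13 tail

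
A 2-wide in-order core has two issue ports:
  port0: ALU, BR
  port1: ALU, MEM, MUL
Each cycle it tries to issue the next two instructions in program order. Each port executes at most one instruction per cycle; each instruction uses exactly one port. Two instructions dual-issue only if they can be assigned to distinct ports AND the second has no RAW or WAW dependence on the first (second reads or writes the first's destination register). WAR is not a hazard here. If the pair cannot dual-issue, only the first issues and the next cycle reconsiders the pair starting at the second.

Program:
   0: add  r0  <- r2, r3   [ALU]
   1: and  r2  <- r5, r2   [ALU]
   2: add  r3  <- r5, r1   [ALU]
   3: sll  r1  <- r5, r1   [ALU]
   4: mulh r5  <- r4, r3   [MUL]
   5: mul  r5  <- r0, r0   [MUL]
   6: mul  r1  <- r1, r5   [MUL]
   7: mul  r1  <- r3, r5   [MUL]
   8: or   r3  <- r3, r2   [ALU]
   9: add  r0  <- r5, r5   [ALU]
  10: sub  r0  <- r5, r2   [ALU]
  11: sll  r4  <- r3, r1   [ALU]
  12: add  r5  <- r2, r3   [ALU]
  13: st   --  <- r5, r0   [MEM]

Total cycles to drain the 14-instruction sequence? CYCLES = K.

t=0 i0/i1:add;and ; 2-wide
t=1 i2/i3:add;sll ; 2-wide
t=2 i4:mulh ; no-port MUL/MUL
t=3 i5:mul ; no-port MUL/MUL
t=4 i6:mul ; no-port MUL/MUL
t=5 i7/i8:mul;or ; 2-wide
t=6 i9:add ; WAW r0
t=7 i10/i11:sub;sll ; 2-wide
t=8 i12:add ; RAW r5
t=9 i13:st ; tail

CYCLES = 10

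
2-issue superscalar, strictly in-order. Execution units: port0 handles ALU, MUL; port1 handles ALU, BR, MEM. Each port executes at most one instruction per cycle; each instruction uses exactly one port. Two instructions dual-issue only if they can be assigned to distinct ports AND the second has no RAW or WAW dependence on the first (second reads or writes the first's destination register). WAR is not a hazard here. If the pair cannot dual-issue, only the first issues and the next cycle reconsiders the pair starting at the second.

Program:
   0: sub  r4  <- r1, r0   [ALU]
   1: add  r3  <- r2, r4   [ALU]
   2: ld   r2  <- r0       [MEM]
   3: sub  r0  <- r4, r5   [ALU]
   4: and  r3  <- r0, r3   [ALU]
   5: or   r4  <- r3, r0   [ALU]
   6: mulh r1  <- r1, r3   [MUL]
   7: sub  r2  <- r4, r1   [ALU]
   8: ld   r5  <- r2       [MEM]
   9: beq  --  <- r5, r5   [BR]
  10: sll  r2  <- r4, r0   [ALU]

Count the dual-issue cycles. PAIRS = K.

PAIRS = 3

[0] i0  sub.ALU  -- RAW r4
[1] i1,i2  add.ALU/ld.MEM  -- pair
[2] i3  sub.ALU  -- RAW r0
[3] i4  and.ALU  -- RAW r3
[4] i5,i6  or.ALU/mulh.MUL  -- pair
[5] i7  sub.ALU  -- RAW r2
[6] i8  ld.MEM  -- no-port MEM/BR
[7] i9,i10  beq.BR/sll.ALU  -- pair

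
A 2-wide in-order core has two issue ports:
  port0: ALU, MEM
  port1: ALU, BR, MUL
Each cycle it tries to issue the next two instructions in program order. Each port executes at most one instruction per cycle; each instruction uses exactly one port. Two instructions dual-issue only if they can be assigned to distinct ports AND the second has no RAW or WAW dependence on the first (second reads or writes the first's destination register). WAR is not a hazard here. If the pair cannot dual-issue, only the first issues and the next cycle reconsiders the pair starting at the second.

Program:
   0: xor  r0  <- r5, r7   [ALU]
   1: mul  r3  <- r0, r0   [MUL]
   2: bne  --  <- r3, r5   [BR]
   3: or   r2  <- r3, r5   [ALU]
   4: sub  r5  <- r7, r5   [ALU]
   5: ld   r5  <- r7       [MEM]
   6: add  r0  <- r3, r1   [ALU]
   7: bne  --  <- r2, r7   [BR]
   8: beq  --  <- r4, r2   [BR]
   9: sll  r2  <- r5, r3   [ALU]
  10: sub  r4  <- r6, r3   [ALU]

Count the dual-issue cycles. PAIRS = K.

PAIRS = 3

#0 head=0: xor.ALU i0 RAW r0
#1 head=1: mul.MUL i1 no-port MUL/BR
#2 head=2: bne.BR+or.ALU i2&i3 pair
#3 head=4: sub.ALU i4 WAW r5
#4 head=5: ld.MEM+add.ALU i5&i6 pair
#5 head=7: bne.BR i7 no-port BR/BR
#6 head=8: beq.BR+sll.ALU i8&i9 pair
#7 head=10: sub.ALU i10 tail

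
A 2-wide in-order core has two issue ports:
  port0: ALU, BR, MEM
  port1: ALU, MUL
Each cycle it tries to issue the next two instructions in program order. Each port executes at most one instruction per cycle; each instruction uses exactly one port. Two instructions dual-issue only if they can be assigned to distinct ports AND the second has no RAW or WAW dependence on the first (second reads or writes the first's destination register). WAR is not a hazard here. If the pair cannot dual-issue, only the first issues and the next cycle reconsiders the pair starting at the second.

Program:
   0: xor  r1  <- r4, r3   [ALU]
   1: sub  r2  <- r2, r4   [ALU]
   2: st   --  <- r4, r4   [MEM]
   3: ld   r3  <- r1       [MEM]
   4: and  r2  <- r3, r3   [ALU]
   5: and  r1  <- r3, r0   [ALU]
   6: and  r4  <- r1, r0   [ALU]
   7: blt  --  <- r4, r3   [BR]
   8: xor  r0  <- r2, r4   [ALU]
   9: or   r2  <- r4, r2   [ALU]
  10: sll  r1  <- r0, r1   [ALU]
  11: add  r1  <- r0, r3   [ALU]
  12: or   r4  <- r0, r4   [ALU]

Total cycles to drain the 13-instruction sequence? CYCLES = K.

  cy0 -> i0/i1 (xor;sub) dual
  cy1 -> i2 (st) no-port MEM/MEM
  cy2 -> i3 (ld) RAW r3
  cy3 -> i4/i5 (and;and) dual
  cy4 -> i6 (and) RAW r4
  cy5 -> i7/i8 (blt;xor) dual
  cy6 -> i9/i10 (or;sll) dual
  cy7 -> i11/i12 (add;or) dual

CYCLES = 8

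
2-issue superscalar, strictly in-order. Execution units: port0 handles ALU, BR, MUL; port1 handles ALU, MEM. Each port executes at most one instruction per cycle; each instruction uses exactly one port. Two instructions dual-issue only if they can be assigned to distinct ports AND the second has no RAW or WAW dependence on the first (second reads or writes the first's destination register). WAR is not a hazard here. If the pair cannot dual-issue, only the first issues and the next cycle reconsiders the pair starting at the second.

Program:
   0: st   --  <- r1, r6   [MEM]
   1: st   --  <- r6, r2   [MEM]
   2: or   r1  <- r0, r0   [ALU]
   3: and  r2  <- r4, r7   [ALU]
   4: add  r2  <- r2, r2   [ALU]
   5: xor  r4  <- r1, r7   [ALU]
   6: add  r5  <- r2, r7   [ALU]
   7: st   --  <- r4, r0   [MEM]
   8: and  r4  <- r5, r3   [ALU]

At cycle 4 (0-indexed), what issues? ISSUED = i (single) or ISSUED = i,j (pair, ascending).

#0 head=0: st i0 no-port MEM/MEM
#1 head=1: st/or i1/i2 pair
#2 head=3: and i3 RAW+WAW r2
#3 head=4: add/xor i4/i5 pair
#4 head=6: add/st i6/i7 pair
#5 head=8: and i8 tail

ISSUED = 6,7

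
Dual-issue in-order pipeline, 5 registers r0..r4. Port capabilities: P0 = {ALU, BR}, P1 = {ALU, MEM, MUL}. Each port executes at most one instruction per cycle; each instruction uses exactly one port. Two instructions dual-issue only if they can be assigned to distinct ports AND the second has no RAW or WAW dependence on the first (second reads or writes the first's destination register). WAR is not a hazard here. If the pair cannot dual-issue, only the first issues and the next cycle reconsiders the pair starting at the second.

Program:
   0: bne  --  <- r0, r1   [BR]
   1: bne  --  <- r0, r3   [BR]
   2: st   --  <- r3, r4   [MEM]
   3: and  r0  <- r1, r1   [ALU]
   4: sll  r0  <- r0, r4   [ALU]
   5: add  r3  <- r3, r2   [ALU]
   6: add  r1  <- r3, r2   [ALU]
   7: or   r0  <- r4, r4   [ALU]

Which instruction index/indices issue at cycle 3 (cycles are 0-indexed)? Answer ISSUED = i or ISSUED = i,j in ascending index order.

ISSUED = 4,5

c0: i0 bne.BR  no-port BR/BR
c1: i1+i2 bne.BR st.MEM  pair
c2: i3 and.ALU  RAW+WAW r0
c3: i4+i5 sll.ALU add.ALU  pair
c4: i6+i7 add.ALU or.ALU  pair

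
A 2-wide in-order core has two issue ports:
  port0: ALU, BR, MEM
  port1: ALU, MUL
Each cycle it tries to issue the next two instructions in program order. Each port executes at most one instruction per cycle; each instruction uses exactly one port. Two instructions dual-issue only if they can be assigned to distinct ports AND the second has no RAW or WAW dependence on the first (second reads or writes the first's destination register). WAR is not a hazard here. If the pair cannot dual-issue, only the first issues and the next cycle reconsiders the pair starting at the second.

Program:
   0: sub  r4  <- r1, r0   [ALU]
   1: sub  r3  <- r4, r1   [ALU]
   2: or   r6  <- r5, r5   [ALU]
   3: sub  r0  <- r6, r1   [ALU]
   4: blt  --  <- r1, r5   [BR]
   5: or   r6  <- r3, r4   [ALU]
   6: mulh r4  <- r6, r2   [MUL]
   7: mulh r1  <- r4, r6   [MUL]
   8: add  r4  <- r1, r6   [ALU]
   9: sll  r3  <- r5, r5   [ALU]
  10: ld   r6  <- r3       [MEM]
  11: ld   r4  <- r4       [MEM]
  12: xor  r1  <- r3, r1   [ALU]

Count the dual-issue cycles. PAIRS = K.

#0 head=0: sub i0 RAW r4
#1 head=1: sub or i1&i2 2-wide
#2 head=3: sub blt i3&i4 2-wide
#3 head=5: or i5 RAW r6
#4 head=6: mulh i6 no-port MUL/MUL
#5 head=7: mulh i7 RAW r1
#6 head=8: add sll i8&i9 2-wide
#7 head=10: ld i10 no-port MEM/MEM
#8 head=11: ld xor i11&i12 2-wide

PAIRS = 4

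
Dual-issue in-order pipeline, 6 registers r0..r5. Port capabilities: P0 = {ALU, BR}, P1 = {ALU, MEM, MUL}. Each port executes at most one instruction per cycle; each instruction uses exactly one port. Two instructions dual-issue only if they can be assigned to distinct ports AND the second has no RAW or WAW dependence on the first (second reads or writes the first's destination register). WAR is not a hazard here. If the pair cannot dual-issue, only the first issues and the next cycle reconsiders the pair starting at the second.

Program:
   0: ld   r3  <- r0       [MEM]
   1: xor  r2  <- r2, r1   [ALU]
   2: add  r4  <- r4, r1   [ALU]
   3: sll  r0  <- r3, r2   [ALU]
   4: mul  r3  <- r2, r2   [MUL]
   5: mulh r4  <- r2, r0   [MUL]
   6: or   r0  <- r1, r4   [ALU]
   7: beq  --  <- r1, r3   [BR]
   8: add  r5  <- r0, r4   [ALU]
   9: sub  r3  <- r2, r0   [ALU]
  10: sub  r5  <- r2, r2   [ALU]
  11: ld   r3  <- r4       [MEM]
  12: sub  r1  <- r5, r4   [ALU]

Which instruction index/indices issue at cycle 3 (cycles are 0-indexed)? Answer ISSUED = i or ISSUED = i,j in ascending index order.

ISSUED = 5

t=0 i0/i1:ld.MEM/xor.ALU ; dual
t=1 i2/i3:add.ALU/sll.ALU ; dual
t=2 i4:mul.MUL ; no-port MUL/MUL
t=3 i5:mulh.MUL ; RAW r4
t=4 i6/i7:or.ALU/beq.BR ; dual
t=5 i8/i9:add.ALU/sub.ALU ; dual
t=6 i10/i11:sub.ALU/ld.MEM ; dual
t=7 i12:sub.ALU ; tail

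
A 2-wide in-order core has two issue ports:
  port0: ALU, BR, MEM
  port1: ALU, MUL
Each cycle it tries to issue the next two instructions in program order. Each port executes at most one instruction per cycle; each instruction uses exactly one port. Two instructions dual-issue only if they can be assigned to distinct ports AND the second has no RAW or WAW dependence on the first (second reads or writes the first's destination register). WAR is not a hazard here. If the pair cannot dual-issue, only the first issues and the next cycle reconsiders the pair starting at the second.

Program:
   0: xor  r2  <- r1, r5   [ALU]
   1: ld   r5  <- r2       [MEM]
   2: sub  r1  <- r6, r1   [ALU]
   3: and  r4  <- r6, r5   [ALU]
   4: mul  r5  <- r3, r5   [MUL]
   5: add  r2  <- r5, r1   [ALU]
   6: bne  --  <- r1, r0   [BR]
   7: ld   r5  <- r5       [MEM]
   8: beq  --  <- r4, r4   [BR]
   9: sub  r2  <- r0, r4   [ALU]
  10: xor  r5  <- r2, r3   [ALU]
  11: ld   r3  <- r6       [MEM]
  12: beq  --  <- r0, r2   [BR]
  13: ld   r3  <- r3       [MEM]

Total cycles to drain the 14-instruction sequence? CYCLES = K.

CYCLES = 9

t=0 i0:xor.ALU ; RAW r2
t=1 i1/i2:ld.MEM sub.ALU ; 2-wide
t=2 i3/i4:and.ALU mul.MUL ; 2-wide
t=3 i5/i6:add.ALU bne.BR ; 2-wide
t=4 i7:ld.MEM ; no-port MEM/BR
t=5 i8/i9:beq.BR sub.ALU ; 2-wide
t=6 i10/i11:xor.ALU ld.MEM ; 2-wide
t=7 i12:beq.BR ; no-port BR/MEM
t=8 i13:ld.MEM ; tail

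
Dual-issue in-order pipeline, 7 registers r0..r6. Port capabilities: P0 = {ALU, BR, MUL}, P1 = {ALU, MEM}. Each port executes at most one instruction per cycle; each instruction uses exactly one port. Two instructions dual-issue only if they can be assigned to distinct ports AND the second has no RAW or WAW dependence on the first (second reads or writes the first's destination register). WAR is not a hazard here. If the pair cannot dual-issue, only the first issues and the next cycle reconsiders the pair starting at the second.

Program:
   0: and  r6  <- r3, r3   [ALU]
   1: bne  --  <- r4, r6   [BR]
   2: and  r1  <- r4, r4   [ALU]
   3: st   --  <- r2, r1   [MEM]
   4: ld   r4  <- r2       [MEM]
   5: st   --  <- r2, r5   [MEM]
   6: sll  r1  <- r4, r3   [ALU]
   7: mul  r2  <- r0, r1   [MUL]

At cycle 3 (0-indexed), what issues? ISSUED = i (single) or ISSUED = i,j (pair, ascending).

0. and @i0  | RAW r6
1. bne+and @i1/i2  | pair
2. st @i3  | no-port MEM/MEM
3. ld @i4  | no-port MEM/MEM
4. st+sll @i5/i6  | pair
5. mul @i7  | tail

ISSUED = 4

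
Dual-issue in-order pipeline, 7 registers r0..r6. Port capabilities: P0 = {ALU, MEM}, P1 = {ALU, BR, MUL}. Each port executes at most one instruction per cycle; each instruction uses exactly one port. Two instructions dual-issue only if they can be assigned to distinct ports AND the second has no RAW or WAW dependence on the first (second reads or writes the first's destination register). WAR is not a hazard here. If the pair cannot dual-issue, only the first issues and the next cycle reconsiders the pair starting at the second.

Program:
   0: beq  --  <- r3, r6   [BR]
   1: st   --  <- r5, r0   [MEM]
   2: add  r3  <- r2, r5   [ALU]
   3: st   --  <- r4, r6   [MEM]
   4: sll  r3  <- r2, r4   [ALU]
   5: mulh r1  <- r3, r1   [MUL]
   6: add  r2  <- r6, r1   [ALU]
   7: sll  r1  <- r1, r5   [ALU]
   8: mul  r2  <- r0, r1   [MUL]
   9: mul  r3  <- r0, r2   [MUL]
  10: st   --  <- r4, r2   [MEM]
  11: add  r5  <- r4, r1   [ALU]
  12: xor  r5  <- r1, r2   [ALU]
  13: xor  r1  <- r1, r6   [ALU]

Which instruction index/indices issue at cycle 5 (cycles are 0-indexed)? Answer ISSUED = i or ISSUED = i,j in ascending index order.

ISSUED = 8

#0 head=0: beq.BR/st.MEM i0+i1 dual
#1 head=2: add.ALU/st.MEM i2+i3 dual
#2 head=4: sll.ALU i4 RAW r3
#3 head=5: mulh.MUL i5 RAW r1
#4 head=6: add.ALU/sll.ALU i6+i7 dual
#5 head=8: mul.MUL i8 no-port MUL/MUL
#6 head=9: mul.MUL/st.MEM i9+i10 dual
#7 head=11: add.ALU i11 WAW r5
#8 head=12: xor.ALU/xor.ALU i12+i13 dual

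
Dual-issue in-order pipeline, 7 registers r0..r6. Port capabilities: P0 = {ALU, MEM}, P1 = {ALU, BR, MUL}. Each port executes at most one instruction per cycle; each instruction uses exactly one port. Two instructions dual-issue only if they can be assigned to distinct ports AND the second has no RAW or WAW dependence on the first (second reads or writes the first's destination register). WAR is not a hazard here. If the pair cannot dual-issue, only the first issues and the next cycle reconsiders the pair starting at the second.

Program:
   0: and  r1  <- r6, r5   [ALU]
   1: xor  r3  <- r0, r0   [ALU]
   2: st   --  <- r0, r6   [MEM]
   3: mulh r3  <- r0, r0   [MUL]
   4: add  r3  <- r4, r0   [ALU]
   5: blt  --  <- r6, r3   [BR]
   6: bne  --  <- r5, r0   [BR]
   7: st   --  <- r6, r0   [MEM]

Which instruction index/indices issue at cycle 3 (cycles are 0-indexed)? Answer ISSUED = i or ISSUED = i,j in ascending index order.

[0] i0+i1  and.ALU/xor.ALU  -- pair
[1] i2+i3  st.MEM/mulh.MUL  -- pair
[2] i4  add.ALU  -- RAW r3
[3] i5  blt.BR  -- no-port BR/BR
[4] i6+i7  bne.BR/st.MEM  -- pair

ISSUED = 5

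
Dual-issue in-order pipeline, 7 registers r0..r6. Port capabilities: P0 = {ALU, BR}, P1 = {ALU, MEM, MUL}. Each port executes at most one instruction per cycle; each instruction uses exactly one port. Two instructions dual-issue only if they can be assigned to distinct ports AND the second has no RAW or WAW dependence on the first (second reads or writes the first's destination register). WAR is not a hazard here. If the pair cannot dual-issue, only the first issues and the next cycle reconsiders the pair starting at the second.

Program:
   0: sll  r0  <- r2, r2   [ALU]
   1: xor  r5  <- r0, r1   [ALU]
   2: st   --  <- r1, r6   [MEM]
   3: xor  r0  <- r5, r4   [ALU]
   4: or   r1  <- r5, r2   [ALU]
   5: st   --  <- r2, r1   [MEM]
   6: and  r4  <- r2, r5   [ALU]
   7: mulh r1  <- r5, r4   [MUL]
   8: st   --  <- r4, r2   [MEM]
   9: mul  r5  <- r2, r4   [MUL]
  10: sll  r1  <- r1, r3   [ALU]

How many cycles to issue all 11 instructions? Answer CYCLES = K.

CYCLES = 7

[0] i0  sll  -- RAW r0
[1] i1&i2  xor;st  -- 2-wide
[2] i3&i4  xor;or  -- 2-wide
[3] i5&i6  st;and  -- 2-wide
[4] i7  mulh  -- no-port MUL/MEM
[5] i8  st  -- no-port MEM/MUL
[6] i9&i10  mul;sll  -- 2-wide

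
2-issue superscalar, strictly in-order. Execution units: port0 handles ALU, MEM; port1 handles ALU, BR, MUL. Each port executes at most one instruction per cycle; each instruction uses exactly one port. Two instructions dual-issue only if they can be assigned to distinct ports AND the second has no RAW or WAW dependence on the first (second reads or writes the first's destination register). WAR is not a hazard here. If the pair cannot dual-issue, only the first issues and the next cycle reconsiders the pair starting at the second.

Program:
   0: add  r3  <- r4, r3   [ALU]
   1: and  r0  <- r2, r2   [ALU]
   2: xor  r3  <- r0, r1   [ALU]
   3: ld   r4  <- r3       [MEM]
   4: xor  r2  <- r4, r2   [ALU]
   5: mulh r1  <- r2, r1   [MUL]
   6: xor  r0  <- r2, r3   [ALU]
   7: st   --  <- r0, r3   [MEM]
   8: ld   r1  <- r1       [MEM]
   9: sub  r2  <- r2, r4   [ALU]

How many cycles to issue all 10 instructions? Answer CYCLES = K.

CYCLES = 7

[0] i0,i1  add.ALU;and.ALU  -- dual
[1] i2  xor.ALU  -- RAW r3
[2] i3  ld.MEM  -- RAW r4
[3] i4  xor.ALU  -- RAW r2
[4] i5,i6  mulh.MUL;xor.ALU  -- dual
[5] i7  st.MEM  -- no-port MEM/MEM
[6] i8,i9  ld.MEM;sub.ALU  -- dual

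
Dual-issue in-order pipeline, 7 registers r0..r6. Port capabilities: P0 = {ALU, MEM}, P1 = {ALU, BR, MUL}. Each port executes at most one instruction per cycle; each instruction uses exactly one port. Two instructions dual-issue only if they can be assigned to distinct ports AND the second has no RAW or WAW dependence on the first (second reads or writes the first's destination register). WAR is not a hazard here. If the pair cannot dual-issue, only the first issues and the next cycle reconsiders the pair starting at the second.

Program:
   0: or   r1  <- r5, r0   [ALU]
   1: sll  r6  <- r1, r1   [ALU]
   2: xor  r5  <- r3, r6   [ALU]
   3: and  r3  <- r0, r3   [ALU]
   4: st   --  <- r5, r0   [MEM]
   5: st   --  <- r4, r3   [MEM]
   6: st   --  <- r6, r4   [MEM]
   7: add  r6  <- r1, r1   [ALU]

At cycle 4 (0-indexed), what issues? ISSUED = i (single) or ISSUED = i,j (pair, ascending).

ISSUED = 5

#0 head=0: or.ALU i0 RAW r1
#1 head=1: sll.ALU i1 RAW r6
#2 head=2: xor.ALU/and.ALU i2+i3 pair
#3 head=4: st.MEM i4 no-port MEM/MEM
#4 head=5: st.MEM i5 no-port MEM/MEM
#5 head=6: st.MEM/add.ALU i6+i7 pair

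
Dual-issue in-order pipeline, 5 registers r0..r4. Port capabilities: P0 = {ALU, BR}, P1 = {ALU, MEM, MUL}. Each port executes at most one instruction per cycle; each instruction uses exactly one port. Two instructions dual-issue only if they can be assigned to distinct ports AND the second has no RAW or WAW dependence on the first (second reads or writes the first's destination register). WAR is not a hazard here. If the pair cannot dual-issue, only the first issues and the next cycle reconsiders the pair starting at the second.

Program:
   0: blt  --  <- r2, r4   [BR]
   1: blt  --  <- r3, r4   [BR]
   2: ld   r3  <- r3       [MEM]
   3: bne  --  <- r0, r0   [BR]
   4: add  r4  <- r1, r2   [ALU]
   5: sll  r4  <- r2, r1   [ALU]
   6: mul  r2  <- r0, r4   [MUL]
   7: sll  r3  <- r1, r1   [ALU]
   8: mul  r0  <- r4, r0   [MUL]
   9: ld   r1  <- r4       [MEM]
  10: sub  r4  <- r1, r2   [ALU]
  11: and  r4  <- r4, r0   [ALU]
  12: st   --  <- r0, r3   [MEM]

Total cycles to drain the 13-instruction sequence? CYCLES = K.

CYCLES = 9

  cy0 -> i0 (blt) no-port BR/BR
  cy1 -> i1&i2 (blt;ld) dual
  cy2 -> i3&i4 (bne;add) dual
  cy3 -> i5 (sll) RAW r4
  cy4 -> i6&i7 (mul;sll) dual
  cy5 -> i8 (mul) no-port MUL/MEM
  cy6 -> i9 (ld) RAW r1
  cy7 -> i10 (sub) RAW+WAW r4
  cy8 -> i11&i12 (and;st) dual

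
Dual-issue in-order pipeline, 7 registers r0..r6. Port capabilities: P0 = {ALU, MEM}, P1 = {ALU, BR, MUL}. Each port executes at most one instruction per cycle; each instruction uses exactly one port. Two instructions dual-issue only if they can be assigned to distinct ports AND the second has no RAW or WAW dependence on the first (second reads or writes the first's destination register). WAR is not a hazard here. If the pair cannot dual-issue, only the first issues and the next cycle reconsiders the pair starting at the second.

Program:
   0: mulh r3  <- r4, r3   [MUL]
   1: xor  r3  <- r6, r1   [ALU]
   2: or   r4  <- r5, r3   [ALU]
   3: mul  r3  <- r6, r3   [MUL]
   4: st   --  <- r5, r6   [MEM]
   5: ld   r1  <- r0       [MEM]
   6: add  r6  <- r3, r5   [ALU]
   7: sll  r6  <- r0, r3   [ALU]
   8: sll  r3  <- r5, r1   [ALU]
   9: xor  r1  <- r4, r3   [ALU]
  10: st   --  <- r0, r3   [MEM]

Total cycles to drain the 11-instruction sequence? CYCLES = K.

[0] i0  mulh  -- WAW r3
[1] i1  xor  -- RAW r3
[2] i2,i3  or;mul  -- dual
[3] i4  st  -- no-port MEM/MEM
[4] i5,i6  ld;add  -- dual
[5] i7,i8  sll;sll  -- dual
[6] i9,i10  xor;st  -- dual

CYCLES = 7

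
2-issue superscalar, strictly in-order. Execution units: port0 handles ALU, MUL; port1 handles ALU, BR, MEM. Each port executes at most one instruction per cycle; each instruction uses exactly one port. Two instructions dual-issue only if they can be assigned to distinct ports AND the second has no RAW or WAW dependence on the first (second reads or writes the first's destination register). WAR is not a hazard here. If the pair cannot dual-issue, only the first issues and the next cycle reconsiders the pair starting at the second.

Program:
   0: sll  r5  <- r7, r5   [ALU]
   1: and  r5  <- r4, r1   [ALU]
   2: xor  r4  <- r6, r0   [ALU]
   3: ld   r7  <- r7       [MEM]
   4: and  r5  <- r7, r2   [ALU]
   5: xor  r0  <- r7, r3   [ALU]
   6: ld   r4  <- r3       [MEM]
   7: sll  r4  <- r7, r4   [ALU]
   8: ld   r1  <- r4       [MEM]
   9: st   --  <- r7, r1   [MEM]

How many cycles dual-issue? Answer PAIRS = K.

0. sll.ALU @i0  | WAW r5
1. and.ALU;xor.ALU @i1+i2  | dual
2. ld.MEM @i3  | RAW r7
3. and.ALU;xor.ALU @i4+i5  | dual
4. ld.MEM @i6  | RAW+WAW r4
5. sll.ALU @i7  | RAW r4
6. ld.MEM @i8  | no-port MEM/MEM
7. st.MEM @i9  | tail

PAIRS = 2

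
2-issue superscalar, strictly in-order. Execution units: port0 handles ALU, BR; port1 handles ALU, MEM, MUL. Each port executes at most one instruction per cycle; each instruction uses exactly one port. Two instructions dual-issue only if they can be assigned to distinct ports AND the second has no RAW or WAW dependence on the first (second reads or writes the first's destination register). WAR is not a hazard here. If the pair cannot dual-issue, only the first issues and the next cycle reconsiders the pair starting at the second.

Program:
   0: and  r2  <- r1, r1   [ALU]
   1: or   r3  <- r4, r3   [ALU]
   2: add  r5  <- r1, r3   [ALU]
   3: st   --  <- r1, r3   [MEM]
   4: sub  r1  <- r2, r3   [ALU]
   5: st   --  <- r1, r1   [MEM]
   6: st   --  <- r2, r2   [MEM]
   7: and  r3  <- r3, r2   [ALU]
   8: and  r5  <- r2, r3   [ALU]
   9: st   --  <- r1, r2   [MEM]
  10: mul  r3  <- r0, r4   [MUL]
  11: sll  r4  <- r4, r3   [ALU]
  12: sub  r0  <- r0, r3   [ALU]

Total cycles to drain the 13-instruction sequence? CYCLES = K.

CYCLES = 8

t=0 i0/i1:and/or ; dual
t=1 i2/i3:add/st ; dual
t=2 i4:sub ; RAW r1
t=3 i5:st ; no-port MEM/MEM
t=4 i6/i7:st/and ; dual
t=5 i8/i9:and/st ; dual
t=6 i10:mul ; RAW r3
t=7 i11/i12:sll/sub ; dual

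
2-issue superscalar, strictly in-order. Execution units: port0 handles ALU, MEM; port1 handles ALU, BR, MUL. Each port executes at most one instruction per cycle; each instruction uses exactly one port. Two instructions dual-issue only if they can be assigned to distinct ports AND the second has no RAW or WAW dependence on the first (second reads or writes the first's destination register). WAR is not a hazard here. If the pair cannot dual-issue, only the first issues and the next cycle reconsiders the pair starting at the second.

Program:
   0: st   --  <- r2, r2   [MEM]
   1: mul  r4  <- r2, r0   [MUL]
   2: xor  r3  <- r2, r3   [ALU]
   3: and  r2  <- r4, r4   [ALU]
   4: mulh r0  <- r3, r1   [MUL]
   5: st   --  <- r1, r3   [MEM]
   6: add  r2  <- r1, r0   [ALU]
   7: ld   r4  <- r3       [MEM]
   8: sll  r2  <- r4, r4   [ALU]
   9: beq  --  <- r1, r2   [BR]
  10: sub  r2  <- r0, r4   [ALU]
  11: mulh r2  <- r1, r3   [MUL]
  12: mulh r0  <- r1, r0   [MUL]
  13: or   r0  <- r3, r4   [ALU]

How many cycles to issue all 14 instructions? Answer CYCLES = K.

CYCLES = 9

0. st/mul @i0,i1  | 2-wide
1. xor/and @i2,i3  | 2-wide
2. mulh/st @i4,i5  | 2-wide
3. add/ld @i6,i7  | 2-wide
4. sll @i8  | RAW r2
5. beq/sub @i9,i10  | 2-wide
6. mulh @i11  | no-port MUL/MUL
7. mulh @i12  | WAW r0
8. or @i13  | tail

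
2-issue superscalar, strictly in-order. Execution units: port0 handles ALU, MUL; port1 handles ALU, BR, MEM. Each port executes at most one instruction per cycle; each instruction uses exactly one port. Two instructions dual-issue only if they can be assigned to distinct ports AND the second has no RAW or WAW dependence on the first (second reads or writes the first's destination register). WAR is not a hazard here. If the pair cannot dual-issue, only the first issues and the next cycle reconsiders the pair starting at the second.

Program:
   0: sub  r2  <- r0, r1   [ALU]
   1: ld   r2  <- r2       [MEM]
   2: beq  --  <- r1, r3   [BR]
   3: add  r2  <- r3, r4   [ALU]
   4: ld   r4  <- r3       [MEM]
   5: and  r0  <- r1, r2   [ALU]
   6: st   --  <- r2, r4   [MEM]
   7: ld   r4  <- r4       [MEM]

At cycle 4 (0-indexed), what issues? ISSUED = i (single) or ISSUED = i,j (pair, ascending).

t=0 i0:sub.ALU ; RAW+WAW r2
t=1 i1:ld.MEM ; no-port MEM/BR
t=2 i2/i3:beq.BR+add.ALU ; pair
t=3 i4/i5:ld.MEM+and.ALU ; pair
t=4 i6:st.MEM ; no-port MEM/MEM
t=5 i7:ld.MEM ; tail

ISSUED = 6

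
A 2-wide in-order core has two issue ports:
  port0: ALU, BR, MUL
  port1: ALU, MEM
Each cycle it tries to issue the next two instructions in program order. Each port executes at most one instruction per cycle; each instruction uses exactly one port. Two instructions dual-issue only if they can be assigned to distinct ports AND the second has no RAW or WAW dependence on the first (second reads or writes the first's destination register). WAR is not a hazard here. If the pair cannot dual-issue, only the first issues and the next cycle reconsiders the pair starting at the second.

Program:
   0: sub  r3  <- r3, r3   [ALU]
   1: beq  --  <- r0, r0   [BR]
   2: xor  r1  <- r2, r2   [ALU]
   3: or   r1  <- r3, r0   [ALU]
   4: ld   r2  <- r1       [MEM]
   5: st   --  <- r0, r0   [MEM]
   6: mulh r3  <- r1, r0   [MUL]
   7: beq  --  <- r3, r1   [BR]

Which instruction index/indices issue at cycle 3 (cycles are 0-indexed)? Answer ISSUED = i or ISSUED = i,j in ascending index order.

ISSUED = 4

[0] i0,i1  sub.ALU beq.BR  -- dual
[1] i2  xor.ALU  -- WAW r1
[2] i3  or.ALU  -- RAW r1
[3] i4  ld.MEM  -- no-port MEM/MEM
[4] i5,i6  st.MEM mulh.MUL  -- dual
[5] i7  beq.BR  -- tail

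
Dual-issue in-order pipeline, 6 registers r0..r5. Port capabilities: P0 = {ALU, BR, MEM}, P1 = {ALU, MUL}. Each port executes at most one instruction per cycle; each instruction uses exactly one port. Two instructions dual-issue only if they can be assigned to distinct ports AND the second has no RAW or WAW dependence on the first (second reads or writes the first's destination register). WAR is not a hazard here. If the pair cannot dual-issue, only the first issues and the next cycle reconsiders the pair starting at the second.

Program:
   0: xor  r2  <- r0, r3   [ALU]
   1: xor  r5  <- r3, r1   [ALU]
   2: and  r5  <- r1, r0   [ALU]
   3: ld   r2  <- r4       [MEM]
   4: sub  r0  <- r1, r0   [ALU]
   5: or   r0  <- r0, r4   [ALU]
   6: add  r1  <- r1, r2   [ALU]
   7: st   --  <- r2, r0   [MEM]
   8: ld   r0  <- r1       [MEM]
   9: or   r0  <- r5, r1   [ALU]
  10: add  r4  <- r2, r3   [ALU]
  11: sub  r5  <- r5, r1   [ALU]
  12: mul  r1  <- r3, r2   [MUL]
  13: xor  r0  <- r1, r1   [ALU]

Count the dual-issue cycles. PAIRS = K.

t=0 i0+i1:xor;xor ; dual
t=1 i2+i3:and;ld ; dual
t=2 i4:sub ; RAW+WAW r0
t=3 i5+i6:or;add ; dual
t=4 i7:st ; no-port MEM/MEM
t=5 i8:ld ; WAW r0
t=6 i9+i10:or;add ; dual
t=7 i11+i12:sub;mul ; dual
t=8 i13:xor ; tail

PAIRS = 5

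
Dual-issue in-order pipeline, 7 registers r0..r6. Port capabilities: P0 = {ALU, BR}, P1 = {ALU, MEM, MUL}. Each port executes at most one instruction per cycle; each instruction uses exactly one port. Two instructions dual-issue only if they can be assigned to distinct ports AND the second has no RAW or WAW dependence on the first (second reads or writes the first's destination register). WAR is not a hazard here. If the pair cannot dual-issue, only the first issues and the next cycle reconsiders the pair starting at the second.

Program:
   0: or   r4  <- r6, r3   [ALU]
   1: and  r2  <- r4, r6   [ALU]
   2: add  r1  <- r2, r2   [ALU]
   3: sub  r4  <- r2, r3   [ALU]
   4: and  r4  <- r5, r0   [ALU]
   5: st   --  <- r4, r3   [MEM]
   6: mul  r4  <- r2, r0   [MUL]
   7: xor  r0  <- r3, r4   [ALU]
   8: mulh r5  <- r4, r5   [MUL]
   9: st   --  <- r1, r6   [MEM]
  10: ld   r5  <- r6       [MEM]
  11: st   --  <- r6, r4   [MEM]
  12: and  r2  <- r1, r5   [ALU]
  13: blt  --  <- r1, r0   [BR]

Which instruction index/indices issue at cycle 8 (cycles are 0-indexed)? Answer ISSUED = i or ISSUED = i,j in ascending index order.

[0] i0  or.ALU  -- RAW r4
[1] i1  and.ALU  -- RAW r2
[2] i2&i3  add.ALU/sub.ALU  -- dual
[3] i4  and.ALU  -- RAW r4
[4] i5  st.MEM  -- no-port MEM/MUL
[5] i6  mul.MUL  -- RAW r4
[6] i7&i8  xor.ALU/mulh.MUL  -- dual
[7] i9  st.MEM  -- no-port MEM/MEM
[8] i10  ld.MEM  -- no-port MEM/MEM
[9] i11&i12  st.MEM/and.ALU  -- dual
[10] i13  blt.BR  -- tail

ISSUED = 10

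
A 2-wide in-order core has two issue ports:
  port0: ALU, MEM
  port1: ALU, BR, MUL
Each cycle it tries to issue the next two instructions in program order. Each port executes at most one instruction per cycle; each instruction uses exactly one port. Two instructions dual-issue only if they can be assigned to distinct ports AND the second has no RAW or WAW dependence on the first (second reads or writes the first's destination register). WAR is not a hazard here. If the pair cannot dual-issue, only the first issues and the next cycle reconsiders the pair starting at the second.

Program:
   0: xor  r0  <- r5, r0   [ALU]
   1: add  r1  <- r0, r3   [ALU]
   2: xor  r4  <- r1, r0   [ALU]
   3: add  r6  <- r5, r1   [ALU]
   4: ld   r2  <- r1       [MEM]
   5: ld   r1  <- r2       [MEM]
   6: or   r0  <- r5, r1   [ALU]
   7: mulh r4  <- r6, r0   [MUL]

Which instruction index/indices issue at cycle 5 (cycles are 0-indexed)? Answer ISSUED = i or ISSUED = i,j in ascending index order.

ISSUED = 6

[0] i0  xor.ALU  -- RAW r0
[1] i1  add.ALU  -- RAW r1
[2] i2+i3  xor.ALU/add.ALU  -- dual
[3] i4  ld.MEM  -- no-port MEM/MEM
[4] i5  ld.MEM  -- RAW r1
[5] i6  or.ALU  -- RAW r0
[6] i7  mulh.MUL  -- tail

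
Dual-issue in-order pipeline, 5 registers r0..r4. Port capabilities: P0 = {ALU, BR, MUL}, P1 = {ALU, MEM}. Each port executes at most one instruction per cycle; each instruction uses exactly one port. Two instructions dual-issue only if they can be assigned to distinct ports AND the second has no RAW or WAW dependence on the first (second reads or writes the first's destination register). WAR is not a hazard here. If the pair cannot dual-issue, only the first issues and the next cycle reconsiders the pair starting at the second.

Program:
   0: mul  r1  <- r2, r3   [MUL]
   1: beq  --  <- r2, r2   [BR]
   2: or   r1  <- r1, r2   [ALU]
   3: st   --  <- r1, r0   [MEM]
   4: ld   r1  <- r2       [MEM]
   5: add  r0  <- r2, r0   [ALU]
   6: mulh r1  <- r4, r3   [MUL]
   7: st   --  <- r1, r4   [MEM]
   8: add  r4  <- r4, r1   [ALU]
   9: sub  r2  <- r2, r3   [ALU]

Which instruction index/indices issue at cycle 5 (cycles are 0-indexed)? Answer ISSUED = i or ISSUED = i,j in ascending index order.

ISSUED = 7,8

c0: i0 mul  no-port MUL/BR
c1: i1&i2 beq or  dual
c2: i3 st  no-port MEM/MEM
c3: i4&i5 ld add  dual
c4: i6 mulh  RAW r1
c5: i7&i8 st add  dual
c6: i9 sub  tail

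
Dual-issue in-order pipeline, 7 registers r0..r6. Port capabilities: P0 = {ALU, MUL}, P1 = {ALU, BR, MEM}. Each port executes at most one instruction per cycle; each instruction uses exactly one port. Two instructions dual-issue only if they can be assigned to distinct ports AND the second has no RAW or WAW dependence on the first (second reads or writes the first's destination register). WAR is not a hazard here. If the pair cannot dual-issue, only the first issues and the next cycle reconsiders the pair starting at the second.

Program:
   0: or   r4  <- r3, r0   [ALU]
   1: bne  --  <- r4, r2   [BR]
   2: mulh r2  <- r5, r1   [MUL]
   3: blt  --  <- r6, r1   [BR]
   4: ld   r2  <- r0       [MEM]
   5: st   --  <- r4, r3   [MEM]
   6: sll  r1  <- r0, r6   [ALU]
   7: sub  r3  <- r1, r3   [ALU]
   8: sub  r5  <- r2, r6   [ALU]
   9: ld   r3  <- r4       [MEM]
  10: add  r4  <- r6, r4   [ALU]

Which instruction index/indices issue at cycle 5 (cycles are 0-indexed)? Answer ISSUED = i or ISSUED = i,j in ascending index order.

ISSUED = 7,8

0. or.ALU @i0  | RAW r4
1. bne.BR mulh.MUL @i1/i2  | 2-wide
2. blt.BR @i3  | no-port BR/MEM
3. ld.MEM @i4  | no-port MEM/MEM
4. st.MEM sll.ALU @i5/i6  | 2-wide
5. sub.ALU sub.ALU @i7/i8  | 2-wide
6. ld.MEM add.ALU @i9/i10  | 2-wide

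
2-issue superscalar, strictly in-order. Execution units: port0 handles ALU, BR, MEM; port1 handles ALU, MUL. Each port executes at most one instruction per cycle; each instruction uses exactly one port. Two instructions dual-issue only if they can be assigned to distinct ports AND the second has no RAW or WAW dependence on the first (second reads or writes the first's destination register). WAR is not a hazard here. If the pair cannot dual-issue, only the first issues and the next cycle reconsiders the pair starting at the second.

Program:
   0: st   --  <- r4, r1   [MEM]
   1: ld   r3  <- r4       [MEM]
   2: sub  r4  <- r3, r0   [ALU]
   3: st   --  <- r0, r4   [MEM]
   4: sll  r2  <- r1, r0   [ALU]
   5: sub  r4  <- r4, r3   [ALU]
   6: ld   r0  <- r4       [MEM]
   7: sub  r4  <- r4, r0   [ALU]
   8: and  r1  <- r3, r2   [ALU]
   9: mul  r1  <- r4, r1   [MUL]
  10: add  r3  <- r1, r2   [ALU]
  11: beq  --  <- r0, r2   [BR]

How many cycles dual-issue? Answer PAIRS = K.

[0] i0  st.MEM  -- no-port MEM/MEM
[1] i1  ld.MEM  -- RAW r3
[2] i2  sub.ALU  -- RAW r4
[3] i3/i4  st.MEM+sll.ALU  -- 2-wide
[4] i5  sub.ALU  -- RAW r4
[5] i6  ld.MEM  -- RAW r0
[6] i7/i8  sub.ALU+and.ALU  -- 2-wide
[7] i9  mul.MUL  -- RAW r1
[8] i10/i11  add.ALU+beq.BR  -- 2-wide

PAIRS = 3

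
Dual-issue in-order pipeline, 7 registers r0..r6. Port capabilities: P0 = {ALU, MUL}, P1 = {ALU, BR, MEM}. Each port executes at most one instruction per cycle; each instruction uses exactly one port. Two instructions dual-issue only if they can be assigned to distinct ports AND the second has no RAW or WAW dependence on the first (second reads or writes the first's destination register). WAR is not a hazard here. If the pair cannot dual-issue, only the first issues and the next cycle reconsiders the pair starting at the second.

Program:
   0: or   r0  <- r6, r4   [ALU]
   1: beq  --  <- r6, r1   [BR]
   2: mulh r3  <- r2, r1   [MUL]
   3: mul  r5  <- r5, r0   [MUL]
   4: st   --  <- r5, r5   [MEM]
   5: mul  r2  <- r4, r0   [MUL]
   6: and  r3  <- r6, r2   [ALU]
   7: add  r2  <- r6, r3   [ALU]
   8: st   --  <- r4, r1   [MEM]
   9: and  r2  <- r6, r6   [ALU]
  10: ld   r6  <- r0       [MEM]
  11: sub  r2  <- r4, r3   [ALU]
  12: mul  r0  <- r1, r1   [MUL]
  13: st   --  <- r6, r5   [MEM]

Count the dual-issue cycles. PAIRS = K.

t=0 i0&i1:or;beq ; 2-wide
t=1 i2:mulh ; no-port MUL/MUL
t=2 i3:mul ; RAW r5
t=3 i4&i5:st;mul ; 2-wide
t=4 i6:and ; RAW r3
t=5 i7&i8:add;st ; 2-wide
t=6 i9&i10:and;ld ; 2-wide
t=7 i11&i12:sub;mul ; 2-wide
t=8 i13:st ; tail

PAIRS = 5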